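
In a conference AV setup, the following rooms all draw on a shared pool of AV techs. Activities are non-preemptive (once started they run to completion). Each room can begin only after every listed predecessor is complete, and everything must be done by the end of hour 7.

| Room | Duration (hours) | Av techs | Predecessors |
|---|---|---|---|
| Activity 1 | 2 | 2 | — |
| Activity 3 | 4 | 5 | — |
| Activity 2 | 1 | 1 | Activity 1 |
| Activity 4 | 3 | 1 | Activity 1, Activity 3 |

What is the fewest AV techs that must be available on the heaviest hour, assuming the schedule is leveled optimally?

7

Schedule Activity 1@1, Activity 3@1, Activity 2@3, Activity 4@5: h1:7  h2:7  h3:6  h4:5  h5:1  h6:1  h7:1 — peak 7.
No arrangement of the 12 feasible schedules does better.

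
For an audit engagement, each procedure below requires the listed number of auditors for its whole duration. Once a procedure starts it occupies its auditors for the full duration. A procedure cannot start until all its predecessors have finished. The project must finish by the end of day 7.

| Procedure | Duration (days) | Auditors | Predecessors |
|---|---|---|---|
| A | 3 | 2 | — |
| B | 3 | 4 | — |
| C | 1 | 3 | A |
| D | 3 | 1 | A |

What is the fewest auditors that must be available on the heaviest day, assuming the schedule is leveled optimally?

5

Early-start (A@1, B@1, C@4, D@4) gives peak 6: d1:6  d2:6  d3:6  d4:4  d5:1  d6:1  d7:0.
Shift B→4, C→7.
Schedule A@1, B@4, C@7, D@4: d1:2  d2:2  d3:2  d4:5  d5:5  d6:5  d7:3 — peak 5.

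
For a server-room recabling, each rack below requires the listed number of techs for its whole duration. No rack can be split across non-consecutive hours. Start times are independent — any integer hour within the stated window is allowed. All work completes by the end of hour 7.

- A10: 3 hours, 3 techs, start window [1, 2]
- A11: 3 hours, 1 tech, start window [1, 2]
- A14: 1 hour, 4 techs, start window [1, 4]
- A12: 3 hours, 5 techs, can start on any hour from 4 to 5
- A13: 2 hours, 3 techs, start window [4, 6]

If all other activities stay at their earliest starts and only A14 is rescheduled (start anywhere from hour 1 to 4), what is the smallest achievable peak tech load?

8

A14@1: h1:8  h2:4  h3:4  h4:8  h5:8  h6:5  h7:0 → peak 8
A14@2: h1:4  h2:8  h3:4  h4:8  h5:8  h6:5  h7:0 → peak 8
A14@3: h1:4  h2:4  h3:8  h4:8  h5:8  h6:5  h7:0 → peak 8
A14@4: h1:4  h2:4  h3:4  h4:12  h5:8  h6:5  h7:0 → peak 12
Best is A14@1, peak 8.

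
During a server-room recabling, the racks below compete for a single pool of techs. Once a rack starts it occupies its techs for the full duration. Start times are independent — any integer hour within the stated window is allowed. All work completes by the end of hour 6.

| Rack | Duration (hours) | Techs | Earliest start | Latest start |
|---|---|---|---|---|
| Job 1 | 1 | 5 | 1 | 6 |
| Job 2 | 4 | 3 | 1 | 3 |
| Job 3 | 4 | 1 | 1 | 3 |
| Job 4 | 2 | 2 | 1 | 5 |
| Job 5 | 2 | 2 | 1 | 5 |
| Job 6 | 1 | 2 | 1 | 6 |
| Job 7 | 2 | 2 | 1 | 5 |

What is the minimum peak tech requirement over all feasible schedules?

Early-start (Job 1@1, Job 2@1, Job 3@1, Job 4@1, Job 5@1, Job 6@1, Job 7@1) gives peak 17: h1:17  h2:10  h3:4  h4:4  h5:0  h6:0.
Shift Job 2→2, Job 4→2, Job 5→4, Job 6→6, Job 7→5.
Schedule Job 1@1, Job 2@2, Job 3@1, Job 4@2, Job 5@4, Job 6@6, Job 7@5: h1:6  h2:6  h3:6  h4:6  h5:7  h6:4 — peak 7.

7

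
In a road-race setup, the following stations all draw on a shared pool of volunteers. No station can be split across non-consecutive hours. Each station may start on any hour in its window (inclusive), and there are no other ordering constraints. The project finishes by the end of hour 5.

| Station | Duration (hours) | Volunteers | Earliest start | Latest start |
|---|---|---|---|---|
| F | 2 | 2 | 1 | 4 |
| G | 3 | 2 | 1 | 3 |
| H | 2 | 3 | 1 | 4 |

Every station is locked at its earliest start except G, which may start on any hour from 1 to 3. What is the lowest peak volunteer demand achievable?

5

G@1: h1:7  h2:7  h3:2  h4:0  h5:0 → peak 7
G@2: h1:5  h2:7  h3:2  h4:2  h5:0 → peak 7
G@3: h1:5  h2:5  h3:2  h4:2  h5:2 → peak 5
Best is G@3, peak 5.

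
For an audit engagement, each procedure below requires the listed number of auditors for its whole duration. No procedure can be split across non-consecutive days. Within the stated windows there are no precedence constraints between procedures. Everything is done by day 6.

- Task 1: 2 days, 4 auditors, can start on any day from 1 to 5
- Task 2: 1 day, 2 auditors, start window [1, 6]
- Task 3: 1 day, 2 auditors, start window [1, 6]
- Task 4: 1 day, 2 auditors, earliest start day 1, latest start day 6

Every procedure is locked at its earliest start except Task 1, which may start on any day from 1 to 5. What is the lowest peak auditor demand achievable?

Task 1@1: d1:10  d2:4  d3:0  d4:0  d5:0  d6:0 → peak 10
Task 1@2: d1:6  d2:4  d3:4  d4:0  d5:0  d6:0 → peak 6
Task 1@3: d1:6  d2:0  d3:4  d4:4  d5:0  d6:0 → peak 6
Task 1@4: d1:6  d2:0  d3:0  d4:4  d5:4  d6:0 → peak 6
Task 1@5: d1:6  d2:0  d3:0  d4:0  d5:4  d6:4 → peak 6
Best is Task 1@2, peak 6.

6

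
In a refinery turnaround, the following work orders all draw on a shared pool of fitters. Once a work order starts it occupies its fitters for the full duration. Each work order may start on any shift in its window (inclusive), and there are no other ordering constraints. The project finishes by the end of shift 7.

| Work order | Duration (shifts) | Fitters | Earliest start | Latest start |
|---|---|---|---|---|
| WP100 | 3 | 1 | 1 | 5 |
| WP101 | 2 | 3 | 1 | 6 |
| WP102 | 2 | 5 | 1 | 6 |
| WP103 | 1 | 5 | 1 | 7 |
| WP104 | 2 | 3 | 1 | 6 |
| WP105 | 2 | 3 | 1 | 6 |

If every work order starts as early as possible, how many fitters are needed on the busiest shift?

20

Early-start schedule: WP100@1, WP101@1, WP102@1, WP103@1, WP104@1, WP105@1.
Load per shift: shift 1: 20, shift 2: 15, shift 3: 1, shift 4: 0, shift 5: 0, shift 6: 0, shift 7: 0.
Peak is 20.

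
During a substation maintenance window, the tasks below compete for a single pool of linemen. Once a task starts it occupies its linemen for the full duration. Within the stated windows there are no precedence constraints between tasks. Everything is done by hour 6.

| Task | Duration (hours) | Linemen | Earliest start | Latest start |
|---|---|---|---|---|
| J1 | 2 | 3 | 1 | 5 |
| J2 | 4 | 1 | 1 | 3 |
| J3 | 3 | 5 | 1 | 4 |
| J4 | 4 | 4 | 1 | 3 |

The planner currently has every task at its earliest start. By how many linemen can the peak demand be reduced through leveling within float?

3

Early-start peak: h1:13  h2:13  h3:10  h4:5  h5:0  h6:0 ⇒ 13.
Leveled (J1@1, J2@1, J3@1, J4@3): h1:9  h2:9  h3:10  h4:5  h5:4  h6:4 ⇒ 10.
Reduction 13 − 10 = 3.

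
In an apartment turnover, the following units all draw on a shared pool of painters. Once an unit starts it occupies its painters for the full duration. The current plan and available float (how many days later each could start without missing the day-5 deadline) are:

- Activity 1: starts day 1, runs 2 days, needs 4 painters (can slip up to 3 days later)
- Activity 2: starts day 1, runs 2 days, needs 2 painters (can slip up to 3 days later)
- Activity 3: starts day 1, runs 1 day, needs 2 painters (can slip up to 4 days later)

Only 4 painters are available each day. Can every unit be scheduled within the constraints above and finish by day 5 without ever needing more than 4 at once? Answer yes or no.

Schedule Activity 1@1, Activity 2@3, Activity 3@3: d1:4  d2:4  d3:4  d4:2  d5:0 — peak 4 ≤ 4.

yes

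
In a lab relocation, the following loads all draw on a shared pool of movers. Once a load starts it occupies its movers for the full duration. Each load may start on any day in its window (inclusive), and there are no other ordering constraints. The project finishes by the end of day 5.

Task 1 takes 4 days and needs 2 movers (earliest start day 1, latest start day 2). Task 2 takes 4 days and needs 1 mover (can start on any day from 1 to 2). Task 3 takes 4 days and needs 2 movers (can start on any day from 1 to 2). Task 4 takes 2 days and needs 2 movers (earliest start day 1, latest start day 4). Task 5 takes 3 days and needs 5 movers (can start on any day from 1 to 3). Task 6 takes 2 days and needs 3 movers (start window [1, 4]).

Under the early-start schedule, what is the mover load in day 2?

At early start, day 2 has: Task 1, Task 2, Task 3, Task 4, Task 5, Task 6.
Demand: 2 + 1 + 2 + 2 + 5 + 3 = 15.

15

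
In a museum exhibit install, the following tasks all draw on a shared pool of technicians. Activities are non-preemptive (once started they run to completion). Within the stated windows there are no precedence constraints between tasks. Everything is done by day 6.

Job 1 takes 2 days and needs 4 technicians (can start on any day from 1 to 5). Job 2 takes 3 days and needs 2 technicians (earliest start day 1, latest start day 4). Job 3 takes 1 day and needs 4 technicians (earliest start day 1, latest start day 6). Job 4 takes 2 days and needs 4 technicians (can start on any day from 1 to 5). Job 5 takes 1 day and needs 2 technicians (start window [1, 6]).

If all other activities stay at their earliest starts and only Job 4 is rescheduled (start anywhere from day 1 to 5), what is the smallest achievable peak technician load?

12

Job 4@1: d1:16  d2:10  d3:2  d4:0  d5:0  d6:0 → peak 16
Job 4@2: d1:12  d2:10  d3:6  d4:0  d5:0  d6:0 → peak 12
Job 4@3: d1:12  d2:6  d3:6  d4:4  d5:0  d6:0 → peak 12
Job 4@4: d1:12  d2:6  d3:2  d4:4  d5:4  d6:0 → peak 12
Job 4@5: d1:12  d2:6  d3:2  d4:0  d5:4  d6:4 → peak 12
Best is Job 4@2, peak 12.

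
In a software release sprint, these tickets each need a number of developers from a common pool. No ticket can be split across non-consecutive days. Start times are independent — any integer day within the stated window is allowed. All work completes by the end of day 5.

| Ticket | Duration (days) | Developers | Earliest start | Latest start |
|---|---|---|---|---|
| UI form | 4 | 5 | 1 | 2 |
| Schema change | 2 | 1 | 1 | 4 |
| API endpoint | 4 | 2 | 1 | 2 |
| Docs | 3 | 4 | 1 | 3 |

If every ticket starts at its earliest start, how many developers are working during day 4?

7

At early start, day 4 has: UI form, API endpoint.
Demand: 5 + 2 = 7.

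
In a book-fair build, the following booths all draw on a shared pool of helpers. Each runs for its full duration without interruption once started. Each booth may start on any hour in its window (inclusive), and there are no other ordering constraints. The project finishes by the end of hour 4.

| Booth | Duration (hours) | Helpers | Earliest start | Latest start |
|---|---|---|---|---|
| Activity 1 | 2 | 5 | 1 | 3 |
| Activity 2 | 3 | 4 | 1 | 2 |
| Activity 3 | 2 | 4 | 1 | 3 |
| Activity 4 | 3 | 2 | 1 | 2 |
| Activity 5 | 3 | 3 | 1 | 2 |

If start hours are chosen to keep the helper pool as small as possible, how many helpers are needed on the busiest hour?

Early-start (Activity 1@1, Activity 2@1, Activity 3@1, Activity 4@1, Activity 5@1) gives peak 18: h1:18  h2:18  h3:9  h4:0.
Shift Activity 3→3.
Schedule Activity 1@1, Activity 2@1, Activity 3@3, Activity 4@1, Activity 5@1: h1:14  h2:14  h3:13  h4:4 — peak 14.

14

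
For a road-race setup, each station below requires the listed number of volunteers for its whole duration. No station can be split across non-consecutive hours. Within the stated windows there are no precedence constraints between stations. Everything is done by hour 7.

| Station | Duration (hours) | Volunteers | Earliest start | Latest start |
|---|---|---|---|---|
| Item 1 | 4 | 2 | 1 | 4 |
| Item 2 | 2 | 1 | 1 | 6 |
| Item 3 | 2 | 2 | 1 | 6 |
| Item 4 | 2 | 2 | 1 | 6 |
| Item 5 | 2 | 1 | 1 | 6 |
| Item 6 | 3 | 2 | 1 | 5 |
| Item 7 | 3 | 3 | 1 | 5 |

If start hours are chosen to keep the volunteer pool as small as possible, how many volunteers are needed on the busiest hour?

5

Early-start (Item 1@1, Item 2@1, Item 3@1, Item 4@1, Item 5@1, Item 6@1, Item 7@1) gives peak 13: h1:13  h2:13  h3:7  h4:2  h5:0  h6:0  h7:0.
Shift Item 4→3, Item 5→3, Item 6→5, Item 7→5.
Schedule Item 1@1, Item 2@1, Item 3@1, Item 4@3, Item 5@3, Item 6@5, Item 7@5: h1:5  h2:5  h3:5  h4:5  h5:5  h6:5  h7:5 — peak 5.
Total volunteer-hours = 35 over 7 hours ⇒ peak ≥ ⌈35/7⌉ = 5, so 5 is optimal.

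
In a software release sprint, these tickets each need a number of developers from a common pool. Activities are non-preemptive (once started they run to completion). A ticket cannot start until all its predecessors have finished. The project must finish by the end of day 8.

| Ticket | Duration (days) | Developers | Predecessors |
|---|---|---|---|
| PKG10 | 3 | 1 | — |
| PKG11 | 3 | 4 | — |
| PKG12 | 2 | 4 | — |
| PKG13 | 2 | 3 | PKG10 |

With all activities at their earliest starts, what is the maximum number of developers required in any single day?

9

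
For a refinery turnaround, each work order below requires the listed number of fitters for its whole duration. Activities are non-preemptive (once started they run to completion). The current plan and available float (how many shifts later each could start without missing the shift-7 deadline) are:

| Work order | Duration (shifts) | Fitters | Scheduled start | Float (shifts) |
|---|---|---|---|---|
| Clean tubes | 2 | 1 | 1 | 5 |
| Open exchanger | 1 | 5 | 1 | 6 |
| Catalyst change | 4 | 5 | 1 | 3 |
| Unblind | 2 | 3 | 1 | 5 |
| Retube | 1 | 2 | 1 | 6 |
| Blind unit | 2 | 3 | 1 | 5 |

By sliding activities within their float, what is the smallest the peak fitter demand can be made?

Early-start (Clean tubes@1, Open exchanger@1, Catalyst change@1, Unblind@1, Retube@1, Blind unit@1) gives peak 19: s1:19  s2:12  s3:5  s4:5  s5:0  s6:0  s7:0.
Shift Catalyst change→2, Unblind→6, Retube→3, Blind unit→6.
Schedule Clean tubes@1, Open exchanger@1, Catalyst change@2, Unblind@6, Retube@3, Blind unit@6: s1:6  s2:6  s3:7  s4:5  s5:5  s6:6  s7:6 — peak 7.

7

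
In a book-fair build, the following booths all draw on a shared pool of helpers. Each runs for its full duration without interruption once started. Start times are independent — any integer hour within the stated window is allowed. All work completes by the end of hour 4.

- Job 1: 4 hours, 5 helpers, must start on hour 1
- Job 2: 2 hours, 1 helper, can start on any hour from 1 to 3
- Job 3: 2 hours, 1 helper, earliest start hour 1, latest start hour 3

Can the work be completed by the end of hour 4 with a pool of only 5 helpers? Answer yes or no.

no

Total helper-hours = 24; over 4 hours the average is 24/4 > 5, so some hour must exceed 5.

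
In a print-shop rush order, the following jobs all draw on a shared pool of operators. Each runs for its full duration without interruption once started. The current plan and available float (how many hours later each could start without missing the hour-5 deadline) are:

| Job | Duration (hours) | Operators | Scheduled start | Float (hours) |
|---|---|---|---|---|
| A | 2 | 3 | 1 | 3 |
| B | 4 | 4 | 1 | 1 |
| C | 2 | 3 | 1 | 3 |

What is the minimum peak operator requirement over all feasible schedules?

Early-start (A@1, B@1, C@1) gives peak 10: h1:10  h2:10  h3:4  h4:4  h5:0.
Shift C→3.
Schedule A@1, B@1, C@3: h1:7  h2:7  h3:7  h4:7  h5:0 — peak 7.

7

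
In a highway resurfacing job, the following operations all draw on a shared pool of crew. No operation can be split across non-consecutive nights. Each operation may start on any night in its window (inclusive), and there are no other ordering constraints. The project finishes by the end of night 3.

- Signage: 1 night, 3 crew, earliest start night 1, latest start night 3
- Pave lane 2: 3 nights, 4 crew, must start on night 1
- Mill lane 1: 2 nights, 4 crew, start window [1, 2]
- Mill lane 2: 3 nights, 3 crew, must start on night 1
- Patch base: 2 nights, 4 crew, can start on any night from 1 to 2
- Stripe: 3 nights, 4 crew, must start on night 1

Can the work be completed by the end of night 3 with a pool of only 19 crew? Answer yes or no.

yes

Schedule Signage@1, Pave lane 2@1, Mill lane 1@1, Mill lane 2@1, Patch base@2, Stripe@1: n1:18  n2:19  n3:15 — peak 19 ≤ 19.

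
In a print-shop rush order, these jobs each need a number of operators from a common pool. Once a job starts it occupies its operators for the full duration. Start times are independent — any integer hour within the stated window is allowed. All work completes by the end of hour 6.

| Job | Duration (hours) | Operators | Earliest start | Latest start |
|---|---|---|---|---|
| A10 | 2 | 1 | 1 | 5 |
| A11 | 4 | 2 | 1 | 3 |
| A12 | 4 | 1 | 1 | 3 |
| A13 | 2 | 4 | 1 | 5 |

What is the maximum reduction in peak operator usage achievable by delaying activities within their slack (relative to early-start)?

4

Early-start peak: h1:8  h2:8  h3:3  h4:3  h5:0  h6:0 ⇒ 8.
Leveled (A10@1, A11@1, A12@1, A13@5): h1:4  h2:4  h3:3  h4:3  h5:4  h6:4 ⇒ 4.
Reduction 8 − 4 = 4.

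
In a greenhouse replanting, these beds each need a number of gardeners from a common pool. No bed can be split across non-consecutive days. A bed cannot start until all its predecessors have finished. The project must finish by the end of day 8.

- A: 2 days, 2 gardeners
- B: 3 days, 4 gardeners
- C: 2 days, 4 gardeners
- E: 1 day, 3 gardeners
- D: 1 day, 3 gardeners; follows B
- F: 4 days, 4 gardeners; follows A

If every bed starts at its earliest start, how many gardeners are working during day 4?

At early start, day 4 has: D, F.
Demand: 3 + 4 = 7.

7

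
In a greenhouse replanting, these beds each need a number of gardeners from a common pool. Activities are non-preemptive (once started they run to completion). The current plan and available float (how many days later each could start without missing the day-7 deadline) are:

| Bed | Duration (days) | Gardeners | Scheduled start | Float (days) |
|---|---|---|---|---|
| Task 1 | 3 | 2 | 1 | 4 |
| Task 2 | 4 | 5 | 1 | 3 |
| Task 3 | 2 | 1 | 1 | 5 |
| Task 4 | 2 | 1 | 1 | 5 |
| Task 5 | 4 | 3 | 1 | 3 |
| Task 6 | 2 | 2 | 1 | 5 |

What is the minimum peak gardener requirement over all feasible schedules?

8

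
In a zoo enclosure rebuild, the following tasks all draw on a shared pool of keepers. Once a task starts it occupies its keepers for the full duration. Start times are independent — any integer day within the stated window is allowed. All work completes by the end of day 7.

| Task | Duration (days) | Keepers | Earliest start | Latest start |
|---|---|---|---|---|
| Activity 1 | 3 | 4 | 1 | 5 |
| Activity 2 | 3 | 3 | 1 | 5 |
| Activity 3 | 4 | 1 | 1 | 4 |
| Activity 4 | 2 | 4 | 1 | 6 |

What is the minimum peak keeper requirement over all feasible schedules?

7

Early-start (Activity 1@1, Activity 2@1, Activity 3@1, Activity 4@1) gives peak 12: d1:12  d2:12  d3:8  d4:1  d5:0  d6:0  d7:0.
Shift Activity 3→4, Activity 4→4.
Schedule Activity 1@1, Activity 2@1, Activity 3@4, Activity 4@4: d1:7  d2:7  d3:7  d4:5  d5:5  d6:1  d7:1 — peak 7.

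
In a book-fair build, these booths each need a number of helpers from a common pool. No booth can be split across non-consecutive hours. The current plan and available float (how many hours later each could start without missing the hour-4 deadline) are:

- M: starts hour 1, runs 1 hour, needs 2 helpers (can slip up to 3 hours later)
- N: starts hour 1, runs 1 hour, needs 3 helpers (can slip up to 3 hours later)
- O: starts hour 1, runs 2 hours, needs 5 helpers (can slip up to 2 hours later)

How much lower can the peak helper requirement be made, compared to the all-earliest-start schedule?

5

Early-start peak: h1:10  h2:5  h3:0  h4:0 ⇒ 10.
Leveled (M@1, N@1, O@2): h1:5  h2:5  h3:5  h4:0 ⇒ 5.
Reduction 10 − 5 = 5.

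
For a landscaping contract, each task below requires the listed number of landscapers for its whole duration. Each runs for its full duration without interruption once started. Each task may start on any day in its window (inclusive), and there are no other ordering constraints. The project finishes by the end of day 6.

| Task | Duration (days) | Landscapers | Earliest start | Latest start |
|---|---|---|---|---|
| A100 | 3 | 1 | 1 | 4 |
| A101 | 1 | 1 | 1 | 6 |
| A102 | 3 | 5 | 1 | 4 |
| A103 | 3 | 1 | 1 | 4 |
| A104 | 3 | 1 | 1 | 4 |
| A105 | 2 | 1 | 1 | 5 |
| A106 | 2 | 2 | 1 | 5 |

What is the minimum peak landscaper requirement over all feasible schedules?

6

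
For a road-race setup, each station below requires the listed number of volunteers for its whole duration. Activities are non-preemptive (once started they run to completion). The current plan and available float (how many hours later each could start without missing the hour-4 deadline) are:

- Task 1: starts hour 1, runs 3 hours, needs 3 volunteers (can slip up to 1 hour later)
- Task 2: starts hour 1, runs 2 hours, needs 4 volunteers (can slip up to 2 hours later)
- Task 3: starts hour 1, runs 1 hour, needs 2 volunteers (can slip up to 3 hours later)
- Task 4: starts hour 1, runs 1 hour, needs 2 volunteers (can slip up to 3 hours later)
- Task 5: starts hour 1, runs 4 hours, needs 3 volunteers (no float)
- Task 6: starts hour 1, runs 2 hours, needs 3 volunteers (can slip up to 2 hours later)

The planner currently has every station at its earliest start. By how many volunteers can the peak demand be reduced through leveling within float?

7

Early-start peak: h1:17  h2:13  h3:6  h4:3 ⇒ 17.
Leveled (Task 1@1, Task 2@1, Task 3@4, Task 4@4, Task 5@1, Task 6@3): h1:10  h2:10  h3:9  h4:10 ⇒ 10.
Reduction 17 − 10 = 7.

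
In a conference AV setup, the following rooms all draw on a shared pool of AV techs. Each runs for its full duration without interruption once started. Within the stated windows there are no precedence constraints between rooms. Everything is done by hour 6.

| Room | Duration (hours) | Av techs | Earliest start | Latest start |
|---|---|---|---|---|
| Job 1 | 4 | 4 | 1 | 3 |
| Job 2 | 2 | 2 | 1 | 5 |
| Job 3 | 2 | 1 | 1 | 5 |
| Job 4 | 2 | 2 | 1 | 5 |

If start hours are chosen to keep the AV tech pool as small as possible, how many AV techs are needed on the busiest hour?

Early-start (Job 1@1, Job 2@1, Job 3@1, Job 4@1) gives peak 9: h1:9  h2:9  h3:4  h4:4  h5:0  h6:0.
Shift Job 2→5, Job 4→5.
Schedule Job 1@1, Job 2@5, Job 3@1, Job 4@5: h1:5  h2:5  h3:4  h4:4  h5:4  h6:4 — peak 5.
Total AV tech-hours = 26 over 6 hours ⇒ peak ≥ ⌈26/6⌉ = 5, so 5 is optimal.

5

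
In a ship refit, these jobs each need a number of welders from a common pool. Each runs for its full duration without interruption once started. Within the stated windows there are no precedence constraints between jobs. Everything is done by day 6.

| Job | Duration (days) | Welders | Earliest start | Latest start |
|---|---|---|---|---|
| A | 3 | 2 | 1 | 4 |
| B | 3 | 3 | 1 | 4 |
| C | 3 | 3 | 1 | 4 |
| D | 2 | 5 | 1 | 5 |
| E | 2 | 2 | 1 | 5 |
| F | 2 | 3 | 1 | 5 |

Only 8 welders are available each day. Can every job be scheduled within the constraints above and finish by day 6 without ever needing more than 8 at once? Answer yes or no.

Schedule A@1, B@1, C@4, D@5, E@1, F@3: d1:7  d2:7  d3:8  d4:6  d5:8  d6:8 — peak 8 ≤ 8.

yes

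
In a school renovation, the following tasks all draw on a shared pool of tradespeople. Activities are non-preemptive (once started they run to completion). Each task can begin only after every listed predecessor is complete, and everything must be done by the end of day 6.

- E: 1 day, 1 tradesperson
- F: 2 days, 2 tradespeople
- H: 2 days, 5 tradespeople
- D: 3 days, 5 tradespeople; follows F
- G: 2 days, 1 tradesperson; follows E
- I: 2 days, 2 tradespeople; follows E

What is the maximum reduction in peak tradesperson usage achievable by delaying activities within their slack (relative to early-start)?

3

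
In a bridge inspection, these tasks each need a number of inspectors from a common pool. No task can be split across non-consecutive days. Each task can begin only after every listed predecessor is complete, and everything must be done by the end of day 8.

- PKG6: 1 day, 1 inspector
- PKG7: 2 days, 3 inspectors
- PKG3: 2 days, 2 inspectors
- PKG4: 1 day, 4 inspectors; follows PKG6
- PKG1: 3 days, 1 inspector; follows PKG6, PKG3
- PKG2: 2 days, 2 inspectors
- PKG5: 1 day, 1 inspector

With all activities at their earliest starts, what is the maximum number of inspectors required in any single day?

Early-start schedule: PKG6@1, PKG7@1, PKG3@1, PKG4@2, PKG1@3, PKG2@1, PKG5@1.
Load per day: day 1: 9, day 2: 11, day 3: 1, day 4: 1, day 5: 1, day 6: 0, day 7: 0, day 8: 0.
Peak is 11.

11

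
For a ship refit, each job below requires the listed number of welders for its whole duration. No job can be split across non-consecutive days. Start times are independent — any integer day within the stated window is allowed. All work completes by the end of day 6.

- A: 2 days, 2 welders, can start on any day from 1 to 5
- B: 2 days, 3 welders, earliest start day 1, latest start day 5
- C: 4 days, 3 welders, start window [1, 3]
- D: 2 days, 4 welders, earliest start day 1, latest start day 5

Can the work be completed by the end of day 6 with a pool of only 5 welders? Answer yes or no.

no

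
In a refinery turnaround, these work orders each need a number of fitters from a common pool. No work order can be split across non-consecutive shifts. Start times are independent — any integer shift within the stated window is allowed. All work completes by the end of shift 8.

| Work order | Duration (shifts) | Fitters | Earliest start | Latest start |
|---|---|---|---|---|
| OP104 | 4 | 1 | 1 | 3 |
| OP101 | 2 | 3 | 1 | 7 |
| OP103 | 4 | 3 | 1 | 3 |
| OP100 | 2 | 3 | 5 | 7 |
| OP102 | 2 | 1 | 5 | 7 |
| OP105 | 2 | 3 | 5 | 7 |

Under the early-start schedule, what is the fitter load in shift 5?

7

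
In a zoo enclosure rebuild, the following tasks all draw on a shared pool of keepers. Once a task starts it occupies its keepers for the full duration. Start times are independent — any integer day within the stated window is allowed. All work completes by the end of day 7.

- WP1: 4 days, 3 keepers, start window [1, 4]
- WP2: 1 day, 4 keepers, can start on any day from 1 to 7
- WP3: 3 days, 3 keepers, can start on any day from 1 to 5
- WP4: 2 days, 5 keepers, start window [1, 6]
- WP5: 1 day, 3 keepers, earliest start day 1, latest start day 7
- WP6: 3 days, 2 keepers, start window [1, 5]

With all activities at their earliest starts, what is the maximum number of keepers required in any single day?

20

Early-start schedule: WP1@1, WP2@1, WP3@1, WP4@1, WP5@1, WP6@1.
Load per day: day 1: 20, day 2: 13, day 3: 8, day 4: 3, day 5: 0, day 6: 0, day 7: 0.
Peak is 20.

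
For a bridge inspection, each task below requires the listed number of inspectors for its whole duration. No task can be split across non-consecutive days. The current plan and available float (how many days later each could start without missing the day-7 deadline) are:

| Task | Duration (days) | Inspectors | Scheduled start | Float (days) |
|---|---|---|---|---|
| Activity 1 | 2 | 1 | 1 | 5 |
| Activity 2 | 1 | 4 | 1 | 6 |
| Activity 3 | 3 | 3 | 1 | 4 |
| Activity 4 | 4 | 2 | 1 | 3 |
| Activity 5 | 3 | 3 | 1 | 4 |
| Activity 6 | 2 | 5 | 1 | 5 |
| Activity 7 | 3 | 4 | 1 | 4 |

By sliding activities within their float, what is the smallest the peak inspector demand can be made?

Early-start (Activity 1@1, Activity 2@1, Activity 3@1, Activity 4@1, Activity 5@1, Activity 6@1, Activity 7@1) gives peak 22: d1:22  d2:18  d3:12  d4:2  d5:0  d6:0  d7:0.
Shift Activity 4→2, Activity 5→2, Activity 6→6, Activity 7→4.
Schedule Activity 1@1, Activity 2@1, Activity 3@1, Activity 4@2, Activity 5@2, Activity 6@6, Activity 7@4: d1:8  d2:9  d3:8  d4:9  d5:6  d6:9  d7:5 — peak 9.

9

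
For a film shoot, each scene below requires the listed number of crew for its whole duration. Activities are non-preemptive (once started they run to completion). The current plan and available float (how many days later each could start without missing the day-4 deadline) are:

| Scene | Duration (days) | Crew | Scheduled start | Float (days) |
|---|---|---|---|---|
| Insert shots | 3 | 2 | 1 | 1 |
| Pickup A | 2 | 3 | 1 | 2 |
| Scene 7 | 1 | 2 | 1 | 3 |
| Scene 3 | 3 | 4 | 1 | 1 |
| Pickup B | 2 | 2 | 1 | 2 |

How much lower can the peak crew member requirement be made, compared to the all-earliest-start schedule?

4

Early-start peak: d1:13  d2:11  d3:6  d4:0 ⇒ 13.
Leveled (Insert shots@1, Pickup A@1, Scene 7@1, Scene 3@2, Pickup B@3): d1:7  d2:9  d3:8  d4:6 ⇒ 9.
Reduction 13 − 9 = 4.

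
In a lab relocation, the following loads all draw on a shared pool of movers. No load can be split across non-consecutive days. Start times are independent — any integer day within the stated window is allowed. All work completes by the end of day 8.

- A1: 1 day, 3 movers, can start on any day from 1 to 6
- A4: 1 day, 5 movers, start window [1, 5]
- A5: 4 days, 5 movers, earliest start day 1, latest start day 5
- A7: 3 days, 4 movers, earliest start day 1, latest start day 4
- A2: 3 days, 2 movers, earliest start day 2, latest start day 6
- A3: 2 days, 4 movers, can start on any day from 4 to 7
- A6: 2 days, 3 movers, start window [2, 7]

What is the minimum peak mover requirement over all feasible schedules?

Early-start (A1@1, A4@1, A5@1, A7@1, A2@2, A3@4, A6@2) gives peak 17: d1:17  d2:14  d3:14  d4:11  d5:4  d6:0  d7:0  d8:0.
Shift A5→2, A7→2, A2→5, A3→6, A6→6.
Schedule A1@1, A4@1, A5@2, A7@2, A2@5, A3@6, A6@6: d1:8  d2:9  d3:9  d4:9  d5:7  d6:9  d7:9  d8:0 — peak 9.

9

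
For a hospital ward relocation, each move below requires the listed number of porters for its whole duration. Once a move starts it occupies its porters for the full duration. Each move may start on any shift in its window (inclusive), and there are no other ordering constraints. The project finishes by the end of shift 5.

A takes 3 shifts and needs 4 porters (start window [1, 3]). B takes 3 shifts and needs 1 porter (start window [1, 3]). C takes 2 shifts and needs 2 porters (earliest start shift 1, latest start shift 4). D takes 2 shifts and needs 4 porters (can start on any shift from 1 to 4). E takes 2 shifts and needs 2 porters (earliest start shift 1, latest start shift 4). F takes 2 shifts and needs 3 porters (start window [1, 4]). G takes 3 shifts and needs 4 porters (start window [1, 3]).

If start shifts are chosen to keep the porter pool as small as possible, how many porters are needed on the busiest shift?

Early-start (A@1, B@1, C@1, D@1, E@1, F@1, G@1) gives peak 20: s1:20  s2:20  s3:9  s4:0  s5:0.
Shift D→4, E→4, G→3.
Schedule A@1, B@1, C@1, D@4, E@4, F@1, G@3: s1:10  s2:10  s3:9  s4:10  s5:10 — peak 10.
Total porter-shifts = 49 over 5 shifts ⇒ peak ≥ ⌈49/5⌉ = 10, so 10 is optimal.

10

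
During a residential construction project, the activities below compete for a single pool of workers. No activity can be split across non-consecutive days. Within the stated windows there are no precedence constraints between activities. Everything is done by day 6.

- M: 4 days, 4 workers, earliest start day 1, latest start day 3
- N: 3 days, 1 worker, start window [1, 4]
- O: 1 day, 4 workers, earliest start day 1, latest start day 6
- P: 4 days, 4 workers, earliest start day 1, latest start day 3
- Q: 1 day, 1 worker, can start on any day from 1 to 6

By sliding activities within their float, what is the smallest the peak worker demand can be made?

Early-start (M@1, N@1, O@1, P@1, Q@1) gives peak 14: d1:14  d2:9  d3:9  d4:8  d5:0  d6:0.
Shift P→2, Q→4.
Schedule M@1, N@1, O@1, P@2, Q@4: d1:9  d2:9  d3:9  d4:9  d5:4  d6:0 — peak 9.

9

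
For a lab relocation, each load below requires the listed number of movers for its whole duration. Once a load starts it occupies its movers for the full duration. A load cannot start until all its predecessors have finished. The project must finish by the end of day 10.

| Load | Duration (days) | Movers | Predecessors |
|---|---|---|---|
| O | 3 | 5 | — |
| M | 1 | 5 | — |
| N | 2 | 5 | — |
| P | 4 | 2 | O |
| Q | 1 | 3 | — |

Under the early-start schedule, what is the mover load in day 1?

At early start, day 1 has: O, M, N, Q.
Demand: 5 + 5 + 5 + 3 = 18.

18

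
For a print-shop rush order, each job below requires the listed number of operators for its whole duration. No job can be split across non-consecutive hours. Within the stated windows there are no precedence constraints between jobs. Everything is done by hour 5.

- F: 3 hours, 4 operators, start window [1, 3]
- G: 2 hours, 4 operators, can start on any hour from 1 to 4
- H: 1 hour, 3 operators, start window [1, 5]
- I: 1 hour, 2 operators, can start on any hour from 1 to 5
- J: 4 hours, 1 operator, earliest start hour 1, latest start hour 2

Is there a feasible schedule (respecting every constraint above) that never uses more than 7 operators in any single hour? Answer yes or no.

yes

Schedule F@1, G@4, H@1, I@2, J@2: h1:7  h2:7  h3:5  h4:5  h5:5 — peak 7 ≤ 7.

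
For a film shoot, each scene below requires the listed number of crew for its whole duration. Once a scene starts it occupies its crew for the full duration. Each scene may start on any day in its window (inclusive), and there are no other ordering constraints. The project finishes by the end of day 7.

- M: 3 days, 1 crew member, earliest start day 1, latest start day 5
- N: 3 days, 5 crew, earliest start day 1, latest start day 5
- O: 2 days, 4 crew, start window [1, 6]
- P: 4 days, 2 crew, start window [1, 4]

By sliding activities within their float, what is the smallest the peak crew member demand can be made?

Early-start (M@1, N@1, O@1, P@1) gives peak 12: d1:12  d2:12  d3:8  d4:2  d5:0  d6:0  d7:0.
Shift O→4, P→4.
Schedule M@1, N@1, O@4, P@4: d1:6  d2:6  d3:6  d4:6  d5:6  d6:2  d7:2 — peak 6.

6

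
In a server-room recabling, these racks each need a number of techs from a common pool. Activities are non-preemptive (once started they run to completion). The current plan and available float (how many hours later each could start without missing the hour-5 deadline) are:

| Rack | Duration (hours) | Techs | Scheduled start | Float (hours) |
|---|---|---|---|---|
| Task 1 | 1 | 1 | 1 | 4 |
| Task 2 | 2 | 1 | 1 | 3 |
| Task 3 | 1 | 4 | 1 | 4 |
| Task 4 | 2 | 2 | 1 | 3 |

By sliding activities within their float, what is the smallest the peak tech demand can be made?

Early-start (Task 1@1, Task 2@1, Task 3@1, Task 4@1) gives peak 8: h1:8  h2:3  h3:0  h4:0  h5:0.
Shift Task 3→3.
Schedule Task 1@1, Task 2@1, Task 3@3, Task 4@1: h1:4  h2:3  h3:4  h4:0  h5:0 — peak 4.

4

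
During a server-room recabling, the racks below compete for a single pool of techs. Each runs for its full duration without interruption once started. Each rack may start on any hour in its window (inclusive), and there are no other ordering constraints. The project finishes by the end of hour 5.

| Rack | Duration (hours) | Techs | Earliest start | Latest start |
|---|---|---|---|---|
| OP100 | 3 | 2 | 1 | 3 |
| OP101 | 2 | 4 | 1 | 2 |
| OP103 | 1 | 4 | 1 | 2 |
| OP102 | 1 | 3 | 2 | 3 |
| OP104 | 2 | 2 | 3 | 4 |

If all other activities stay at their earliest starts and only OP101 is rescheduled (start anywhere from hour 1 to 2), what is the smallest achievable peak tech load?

OP101@1: h1:10  h2:9  h3:4  h4:2  h5:0 → peak 10
OP101@2: h1:6  h2:9  h3:8  h4:2  h5:0 → peak 9
Best is OP101@2, peak 9.

9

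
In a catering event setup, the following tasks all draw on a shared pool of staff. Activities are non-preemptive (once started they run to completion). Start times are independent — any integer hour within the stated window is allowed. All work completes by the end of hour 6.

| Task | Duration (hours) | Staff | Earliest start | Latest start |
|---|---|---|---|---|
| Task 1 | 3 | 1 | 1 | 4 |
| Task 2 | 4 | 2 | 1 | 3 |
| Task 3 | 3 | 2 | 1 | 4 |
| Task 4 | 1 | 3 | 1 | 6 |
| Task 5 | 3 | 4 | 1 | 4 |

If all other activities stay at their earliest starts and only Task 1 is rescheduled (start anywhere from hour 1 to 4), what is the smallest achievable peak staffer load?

11

Task 1@1: h1:12  h2:9  h3:9  h4:2  h5:0  h6:0 → peak 12
Task 1@2: h1:11  h2:9  h3:9  h4:3  h5:0  h6:0 → peak 11
Task 1@3: h1:11  h2:8  h3:9  h4:3  h5:1  h6:0 → peak 11
Task 1@4: h1:11  h2:8  h3:8  h4:3  h5:1  h6:1 → peak 11
Best is Task 1@2, peak 11.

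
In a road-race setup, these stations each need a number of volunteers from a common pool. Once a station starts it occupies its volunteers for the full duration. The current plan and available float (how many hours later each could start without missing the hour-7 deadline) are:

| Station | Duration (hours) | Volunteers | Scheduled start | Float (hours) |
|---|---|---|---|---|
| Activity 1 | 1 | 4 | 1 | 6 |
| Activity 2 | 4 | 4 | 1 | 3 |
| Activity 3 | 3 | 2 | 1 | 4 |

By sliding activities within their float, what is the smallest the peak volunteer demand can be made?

Early-start (Activity 1@1, Activity 2@1, Activity 3@1) gives peak 10: h1:10  h2:6  h3:6  h4:4  h5:0  h6:0  h7:0.
Shift Activity 2→2.
Schedule Activity 1@1, Activity 2@2, Activity 3@1: h1:6  h2:6  h3:6  h4:4  h5:4  h6:0  h7:0 — peak 6.

6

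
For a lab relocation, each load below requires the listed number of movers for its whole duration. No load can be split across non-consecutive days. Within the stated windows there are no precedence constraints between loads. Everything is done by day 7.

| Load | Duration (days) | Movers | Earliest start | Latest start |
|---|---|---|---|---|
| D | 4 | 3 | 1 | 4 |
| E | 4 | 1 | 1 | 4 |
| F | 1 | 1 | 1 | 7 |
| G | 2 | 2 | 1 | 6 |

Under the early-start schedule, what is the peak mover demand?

Early-start schedule: D@1, E@1, F@1, G@1.
Load per day: day 1: 7, day 2: 6, day 3: 4, day 4: 4, day 5: 0, day 6: 0, day 7: 0.
Peak is 7.

7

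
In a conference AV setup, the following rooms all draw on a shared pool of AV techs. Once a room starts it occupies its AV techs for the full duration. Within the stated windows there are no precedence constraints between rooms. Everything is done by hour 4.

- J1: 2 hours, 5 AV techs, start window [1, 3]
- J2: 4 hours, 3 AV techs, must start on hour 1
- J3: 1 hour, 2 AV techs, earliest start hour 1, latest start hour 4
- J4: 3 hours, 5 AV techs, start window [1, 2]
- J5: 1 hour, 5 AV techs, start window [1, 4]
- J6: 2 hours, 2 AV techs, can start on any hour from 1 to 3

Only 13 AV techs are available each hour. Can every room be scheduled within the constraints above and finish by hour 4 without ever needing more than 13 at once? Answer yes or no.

yes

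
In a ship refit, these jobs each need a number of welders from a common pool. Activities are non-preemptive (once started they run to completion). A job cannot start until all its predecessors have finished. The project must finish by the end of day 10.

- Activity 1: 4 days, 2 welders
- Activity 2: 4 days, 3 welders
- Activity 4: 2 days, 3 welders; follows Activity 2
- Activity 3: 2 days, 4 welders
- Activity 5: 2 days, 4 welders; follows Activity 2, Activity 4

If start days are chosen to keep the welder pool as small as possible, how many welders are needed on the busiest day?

Early-start (Activity 1@1, Activity 2@1, Activity 4@5, Activity 3@1, Activity 5@7) gives peak 9: d1:9  d2:9  d3:5  d4:5  d5:3  d6:3  d7:4  d8:4  d9:0  d10:0.
Shift Activity 3→7, Activity 5→9.
Schedule Activity 1@1, Activity 2@1, Activity 4@5, Activity 3@7, Activity 5@9: d1:5  d2:5  d3:5  d4:5  d5:3  d6:3  d7:4  d8:4  d9:4  d10:4 — peak 5.
Total welder-days = 42 over 10 days ⇒ peak ≥ ⌈42/10⌉ = 5, so 5 is optimal.

5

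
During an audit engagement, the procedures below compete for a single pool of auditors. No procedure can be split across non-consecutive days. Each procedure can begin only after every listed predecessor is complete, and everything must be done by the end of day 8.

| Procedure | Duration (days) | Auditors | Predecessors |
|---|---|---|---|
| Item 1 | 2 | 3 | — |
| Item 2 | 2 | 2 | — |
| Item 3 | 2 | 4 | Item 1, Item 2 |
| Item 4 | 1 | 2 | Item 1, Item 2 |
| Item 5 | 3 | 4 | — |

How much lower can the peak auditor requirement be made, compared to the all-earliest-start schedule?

5

Early-start peak: d1:9  d2:9  d3:10  d4:4  d5:0  d6:0  d7:0  d8:0 ⇒ 10.
Leveled (Item 1@1, Item 2@1, Item 3@3, Item 4@5, Item 5@6): d1:5  d2:5  d3:4  d4:4  d5:2  d6:4  d7:4  d8:4 ⇒ 5.
Reduction 10 − 5 = 5.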